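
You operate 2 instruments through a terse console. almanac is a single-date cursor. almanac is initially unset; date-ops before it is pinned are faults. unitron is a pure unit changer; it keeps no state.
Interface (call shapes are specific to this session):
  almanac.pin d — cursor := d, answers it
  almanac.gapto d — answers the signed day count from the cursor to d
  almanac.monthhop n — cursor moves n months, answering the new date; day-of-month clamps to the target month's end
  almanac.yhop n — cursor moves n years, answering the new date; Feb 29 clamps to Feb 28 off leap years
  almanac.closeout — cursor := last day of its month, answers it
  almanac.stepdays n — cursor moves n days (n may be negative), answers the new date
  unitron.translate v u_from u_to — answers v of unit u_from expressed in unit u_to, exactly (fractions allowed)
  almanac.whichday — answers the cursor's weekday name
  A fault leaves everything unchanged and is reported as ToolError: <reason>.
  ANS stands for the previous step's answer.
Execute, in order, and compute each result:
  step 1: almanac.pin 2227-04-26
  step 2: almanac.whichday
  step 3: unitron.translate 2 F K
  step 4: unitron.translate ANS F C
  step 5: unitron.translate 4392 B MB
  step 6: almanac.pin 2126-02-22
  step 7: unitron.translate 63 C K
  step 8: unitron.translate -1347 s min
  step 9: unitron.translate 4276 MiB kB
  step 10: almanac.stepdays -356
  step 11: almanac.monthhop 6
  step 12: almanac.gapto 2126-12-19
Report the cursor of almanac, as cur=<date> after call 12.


Answer: cur=2125-09-03

Derivation:
% pin(d: 2227-04-26) => 2227-04-26
% whichday() => Thursday
% translate(v: 2, u_from: F, u_to: K) => 15389/60
% translate(v: ANS, u_from: F, u_to: C) => 13469/108
% translate(v: 4392, u_from: B, u_to: MB) => 549/125000
% pin(d: 2126-02-22) => 2126-02-22
% translate(v: 63, u_from: C, u_to: K) => 6723/20
% translate(v: -1347, u_from: s, u_to: min) => -449/20
% translate(v: 4276, u_from: MiB, u_to: kB) => 560463872/125
% stepdays(n: -356) => 2125-03-03
% monthhop(n: 6) => 2125-09-03
% gapto(d: 2126-12-19) => 472


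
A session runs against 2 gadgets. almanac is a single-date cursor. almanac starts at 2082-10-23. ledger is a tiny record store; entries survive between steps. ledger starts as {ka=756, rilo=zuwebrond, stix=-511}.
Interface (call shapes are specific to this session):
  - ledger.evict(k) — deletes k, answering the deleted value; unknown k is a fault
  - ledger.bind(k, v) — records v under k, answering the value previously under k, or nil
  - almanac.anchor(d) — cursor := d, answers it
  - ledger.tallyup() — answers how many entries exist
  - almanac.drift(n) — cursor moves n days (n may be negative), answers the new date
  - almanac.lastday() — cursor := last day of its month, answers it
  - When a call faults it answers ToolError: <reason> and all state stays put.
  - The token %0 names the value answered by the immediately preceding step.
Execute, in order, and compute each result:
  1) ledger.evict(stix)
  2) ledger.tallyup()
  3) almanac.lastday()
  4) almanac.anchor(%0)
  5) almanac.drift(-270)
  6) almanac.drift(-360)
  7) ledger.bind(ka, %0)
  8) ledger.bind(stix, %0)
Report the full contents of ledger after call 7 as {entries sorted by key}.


# 1. ledger.evict(stix) -> -511
# 2. ledger.tallyup() -> 2
# 3. almanac.lastday() -> 2082-10-31
# 4. almanac.anchor(%0) -> 2082-10-31
# 5. almanac.drift(-270) -> 2082-02-03
# 6. almanac.drift(-360) -> 2081-02-08
# 7. ledger.bind(ka, %0) -> 756
# 8. ledger.bind(stix, %0) -> nil

Answer: {ka=2081-02-08, rilo=zuwebrond}


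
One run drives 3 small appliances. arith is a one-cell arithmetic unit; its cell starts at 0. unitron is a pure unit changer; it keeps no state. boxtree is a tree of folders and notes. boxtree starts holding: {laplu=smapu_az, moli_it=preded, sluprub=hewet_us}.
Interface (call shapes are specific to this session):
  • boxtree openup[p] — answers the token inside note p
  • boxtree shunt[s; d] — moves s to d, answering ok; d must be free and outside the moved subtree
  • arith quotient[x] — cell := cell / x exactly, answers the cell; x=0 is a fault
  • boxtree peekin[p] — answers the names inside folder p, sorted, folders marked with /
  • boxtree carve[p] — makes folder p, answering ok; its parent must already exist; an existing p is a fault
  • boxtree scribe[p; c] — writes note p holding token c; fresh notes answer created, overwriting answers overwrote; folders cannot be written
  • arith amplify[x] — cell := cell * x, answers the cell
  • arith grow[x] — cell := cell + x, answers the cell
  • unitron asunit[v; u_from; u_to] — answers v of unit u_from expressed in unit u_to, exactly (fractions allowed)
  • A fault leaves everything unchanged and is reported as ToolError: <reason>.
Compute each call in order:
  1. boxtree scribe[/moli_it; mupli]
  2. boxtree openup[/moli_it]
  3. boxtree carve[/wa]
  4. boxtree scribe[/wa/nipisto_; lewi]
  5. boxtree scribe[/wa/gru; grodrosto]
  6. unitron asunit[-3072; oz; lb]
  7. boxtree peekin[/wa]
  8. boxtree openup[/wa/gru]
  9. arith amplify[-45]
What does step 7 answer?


Answer: [gru, nipisto_]

Derivation:
Then boxtree scribe on p→/moli_it, c→mupli, and get overwrote.
I try boxtree openup on p→/moli_it, and get mupli.
I run boxtree carve on p→/wa, — result: ok.
I try boxtree scribe on p→/wa/nipisto_, c→lewi, yielding created.
I run boxtree scribe on p→/wa/gru, c→grodrosto, which returns created.
Now I run unitron asunit on v→-3072, u_from→oz, u_to→lb, and see -192.
I use boxtree peekin on p→/wa, and get [gru, nipisto_].
Calling boxtree openup on p→/wa/gru, which returns grodrosto.
Then arith amplify on x→-45, and see 0.


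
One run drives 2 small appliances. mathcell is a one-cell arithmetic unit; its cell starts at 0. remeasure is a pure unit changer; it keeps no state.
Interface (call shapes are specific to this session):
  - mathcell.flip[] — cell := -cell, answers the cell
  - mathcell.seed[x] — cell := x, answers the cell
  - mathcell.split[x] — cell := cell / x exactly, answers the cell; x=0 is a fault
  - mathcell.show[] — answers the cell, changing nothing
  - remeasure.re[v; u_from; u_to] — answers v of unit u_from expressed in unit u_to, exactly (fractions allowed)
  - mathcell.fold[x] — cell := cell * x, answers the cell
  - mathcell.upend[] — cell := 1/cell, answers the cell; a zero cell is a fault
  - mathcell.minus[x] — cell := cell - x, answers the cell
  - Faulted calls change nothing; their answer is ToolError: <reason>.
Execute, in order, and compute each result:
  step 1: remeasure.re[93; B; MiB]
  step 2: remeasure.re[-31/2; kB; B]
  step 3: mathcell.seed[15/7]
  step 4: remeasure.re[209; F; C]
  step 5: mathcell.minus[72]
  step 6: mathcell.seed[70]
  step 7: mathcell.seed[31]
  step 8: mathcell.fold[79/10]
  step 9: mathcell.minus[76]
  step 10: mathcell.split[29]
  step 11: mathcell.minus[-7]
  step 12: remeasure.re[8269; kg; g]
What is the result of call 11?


> remeasure.re v: 93 u_from: B u_to: MiB
[out] 93/1048576
> remeasure.re v: -31/2 u_from: kB u_to: B
[out] -15500
> mathcell.seed x: 15/7
[out] 15/7
> remeasure.re v: 209 u_from: F u_to: C
[out] 295/3
> mathcell.minus x: 72
[out] -489/7
> mathcell.seed x: 70
[out] 70
> mathcell.seed x: 31
[out] 31
> mathcell.fold x: 79/10
[out] 2449/10
> mathcell.minus x: 76
[out] 1689/10
> mathcell.split x: 29
[out] 1689/290
> mathcell.minus x: -7
[out] 3719/290
> remeasure.re v: 8269 u_from: kg u_to: g
[out] 8269000

Answer: 3719/290


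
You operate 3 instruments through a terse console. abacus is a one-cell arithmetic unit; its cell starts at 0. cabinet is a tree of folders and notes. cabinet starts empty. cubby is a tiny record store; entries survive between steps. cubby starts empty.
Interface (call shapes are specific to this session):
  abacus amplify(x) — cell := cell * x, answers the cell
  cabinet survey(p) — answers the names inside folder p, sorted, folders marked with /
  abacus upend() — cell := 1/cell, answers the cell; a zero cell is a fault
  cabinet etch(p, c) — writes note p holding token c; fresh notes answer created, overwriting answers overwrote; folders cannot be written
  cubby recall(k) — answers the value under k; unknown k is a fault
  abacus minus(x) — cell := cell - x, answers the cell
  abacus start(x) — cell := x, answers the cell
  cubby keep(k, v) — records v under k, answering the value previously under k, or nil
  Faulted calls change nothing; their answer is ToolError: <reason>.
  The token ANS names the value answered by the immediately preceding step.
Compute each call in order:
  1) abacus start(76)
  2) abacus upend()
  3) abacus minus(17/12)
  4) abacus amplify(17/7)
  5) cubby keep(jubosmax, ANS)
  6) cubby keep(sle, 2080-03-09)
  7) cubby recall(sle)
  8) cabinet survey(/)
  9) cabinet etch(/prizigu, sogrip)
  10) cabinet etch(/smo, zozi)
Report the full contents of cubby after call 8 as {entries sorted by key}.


Answer: {jubosmax=-1360/399, sle=2080-03-09}

Derivation:
>> abacus start(76)
<< 76
>> abacus upend()
<< 1/76
>> abacus minus(17/12)
<< -80/57
>> abacus amplify(17/7)
<< -1360/399
>> cubby keep(jubosmax, ANS)
<< nil
>> cubby keep(sle, 2080-03-09)
<< nil
>> cubby recall(sle)
<< 2080-03-09
>> cabinet survey(/)
<< []
>> cabinet etch(/prizigu, sogrip)
<< created
>> cabinet etch(/smo, zozi)
<< created


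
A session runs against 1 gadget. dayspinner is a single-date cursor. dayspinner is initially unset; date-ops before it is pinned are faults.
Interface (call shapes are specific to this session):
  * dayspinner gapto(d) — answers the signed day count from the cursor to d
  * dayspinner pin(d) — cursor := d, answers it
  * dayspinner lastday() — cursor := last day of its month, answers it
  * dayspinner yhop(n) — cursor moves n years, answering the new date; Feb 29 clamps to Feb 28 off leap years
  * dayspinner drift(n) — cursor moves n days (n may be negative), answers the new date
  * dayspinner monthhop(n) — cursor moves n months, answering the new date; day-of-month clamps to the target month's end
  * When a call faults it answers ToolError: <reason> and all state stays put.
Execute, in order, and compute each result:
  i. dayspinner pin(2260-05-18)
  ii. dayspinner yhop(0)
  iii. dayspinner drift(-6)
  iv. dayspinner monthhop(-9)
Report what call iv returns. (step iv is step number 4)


Answer: 2259-08-12

Derivation:
Calling dayspinner pin passing d→2260-05-18, and get 2260-05-18.
I invoke dayspinner yhop passing n→0, → 2260-05-18.
Using dayspinner drift passing n→-6, which returns 2260-05-12.
Now I run dayspinner monthhop passing n→-9, and observe 2259-08-12.


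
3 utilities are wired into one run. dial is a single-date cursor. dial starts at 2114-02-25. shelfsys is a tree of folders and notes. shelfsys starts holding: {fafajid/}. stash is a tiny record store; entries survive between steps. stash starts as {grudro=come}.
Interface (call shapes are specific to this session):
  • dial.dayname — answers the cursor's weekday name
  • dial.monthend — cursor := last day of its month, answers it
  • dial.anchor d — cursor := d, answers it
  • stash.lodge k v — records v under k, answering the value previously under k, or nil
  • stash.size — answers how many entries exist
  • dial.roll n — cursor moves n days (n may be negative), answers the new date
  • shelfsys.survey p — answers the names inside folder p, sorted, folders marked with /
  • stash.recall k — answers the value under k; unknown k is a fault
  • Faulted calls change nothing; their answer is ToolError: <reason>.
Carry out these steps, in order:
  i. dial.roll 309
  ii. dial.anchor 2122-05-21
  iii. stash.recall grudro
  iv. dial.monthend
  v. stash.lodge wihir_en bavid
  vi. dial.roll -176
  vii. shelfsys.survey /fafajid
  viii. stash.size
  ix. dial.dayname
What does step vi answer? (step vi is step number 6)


·→ dial.roll(309)
·← 2114-12-31
·→ dial.anchor(2122-05-21)
·← 2122-05-21
·→ stash.recall(grudro)
·← come
·→ dial.monthend()
·← 2122-05-31
·→ stash.lodge(wihir_en, bavid)
·← nil
·→ dial.roll(-176)
·← 2121-12-06
·→ shelfsys.survey(/fafajid)
·← []
·→ stash.size()
·← 2
·→ dial.dayname()
·← Saturday

Answer: 2121-12-06


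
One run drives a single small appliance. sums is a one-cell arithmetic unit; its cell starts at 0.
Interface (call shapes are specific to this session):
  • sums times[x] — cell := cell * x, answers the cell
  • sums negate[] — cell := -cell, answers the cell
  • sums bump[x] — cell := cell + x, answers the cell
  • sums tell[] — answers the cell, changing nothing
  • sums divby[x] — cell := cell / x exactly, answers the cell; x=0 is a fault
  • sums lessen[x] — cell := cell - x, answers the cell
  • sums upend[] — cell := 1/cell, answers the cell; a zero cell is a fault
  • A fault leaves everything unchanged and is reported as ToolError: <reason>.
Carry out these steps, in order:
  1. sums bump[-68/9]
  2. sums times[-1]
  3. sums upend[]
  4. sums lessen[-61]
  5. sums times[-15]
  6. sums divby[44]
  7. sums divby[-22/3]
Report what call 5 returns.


CALL sums bump[x→-68/9]
RET  -68/9
CALL sums times[x→-1]
RET  68/9
CALL sums upend[]
RET  9/68
CALL sums lessen[x→-61]
RET  4157/68
CALL sums times[x→-15]
RET  -62355/68
CALL sums divby[x→44]
RET  -62355/2992
CALL sums divby[x→-22/3]
RET  187065/65824

Answer: -62355/68


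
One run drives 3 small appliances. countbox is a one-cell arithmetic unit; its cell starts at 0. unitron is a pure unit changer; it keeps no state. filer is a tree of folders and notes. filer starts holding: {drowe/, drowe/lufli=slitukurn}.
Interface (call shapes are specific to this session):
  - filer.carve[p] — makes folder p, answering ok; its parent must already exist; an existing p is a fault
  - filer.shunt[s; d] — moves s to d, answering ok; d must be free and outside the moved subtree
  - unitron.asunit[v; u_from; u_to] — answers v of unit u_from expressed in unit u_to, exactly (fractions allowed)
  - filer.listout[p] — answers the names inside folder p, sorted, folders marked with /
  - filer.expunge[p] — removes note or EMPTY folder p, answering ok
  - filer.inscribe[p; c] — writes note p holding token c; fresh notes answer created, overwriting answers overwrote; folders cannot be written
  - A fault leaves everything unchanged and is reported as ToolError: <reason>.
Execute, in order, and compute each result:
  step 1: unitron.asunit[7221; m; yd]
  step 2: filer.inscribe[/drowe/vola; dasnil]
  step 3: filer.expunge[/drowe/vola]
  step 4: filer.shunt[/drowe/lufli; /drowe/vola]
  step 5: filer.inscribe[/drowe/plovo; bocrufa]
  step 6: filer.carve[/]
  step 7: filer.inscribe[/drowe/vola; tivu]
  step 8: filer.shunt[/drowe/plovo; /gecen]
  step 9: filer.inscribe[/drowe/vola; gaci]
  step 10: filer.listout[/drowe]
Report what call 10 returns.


-> unitron.asunit(v: 7221, u_from: m, u_to: yd)
<- 3008750/381
-> filer.inscribe(p: /drowe/vola, c: dasnil)
<- created
-> filer.expunge(p: /drowe/vola)
<- ok
-> filer.shunt(s: /drowe/lufli, d: /drowe/vola)
<- ok
-> filer.inscribe(p: /drowe/plovo, c: bocrufa)
<- created
-> filer.carve(p: /)
<- ToolError: exists
-> filer.inscribe(p: /drowe/vola, c: tivu)
<- overwrote
-> filer.shunt(s: /drowe/plovo, d: /gecen)
<- ok
-> filer.inscribe(p: /drowe/vola, c: gaci)
<- overwrote
-> filer.listout(p: /drowe)
<- [vola]

Answer: [vola]


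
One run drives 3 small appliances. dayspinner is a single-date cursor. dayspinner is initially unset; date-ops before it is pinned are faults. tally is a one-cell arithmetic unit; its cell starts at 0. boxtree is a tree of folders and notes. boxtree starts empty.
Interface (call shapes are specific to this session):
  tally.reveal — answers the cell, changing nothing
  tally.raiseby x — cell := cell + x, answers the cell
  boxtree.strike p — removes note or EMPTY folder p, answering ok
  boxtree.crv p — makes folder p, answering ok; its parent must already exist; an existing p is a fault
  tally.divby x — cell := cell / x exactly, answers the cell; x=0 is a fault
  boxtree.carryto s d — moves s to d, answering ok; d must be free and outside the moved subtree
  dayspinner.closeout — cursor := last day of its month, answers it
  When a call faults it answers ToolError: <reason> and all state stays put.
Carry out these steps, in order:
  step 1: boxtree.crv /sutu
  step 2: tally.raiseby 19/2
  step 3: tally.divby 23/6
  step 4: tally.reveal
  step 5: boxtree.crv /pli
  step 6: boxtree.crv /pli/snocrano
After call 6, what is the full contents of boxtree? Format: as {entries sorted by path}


-> boxtree.crv(p='/sutu')
<- ok
-> tally.raiseby(x='19/2')
<- 19/2
-> tally.divby(x='23/6')
<- 57/23
-> tally.reveal()
<- 57/23
-> boxtree.crv(p='/pli')
<- ok
-> boxtree.crv(p='/pli/snocrano')
<- ok

Answer: {pli/, pli/snocrano/, sutu/}


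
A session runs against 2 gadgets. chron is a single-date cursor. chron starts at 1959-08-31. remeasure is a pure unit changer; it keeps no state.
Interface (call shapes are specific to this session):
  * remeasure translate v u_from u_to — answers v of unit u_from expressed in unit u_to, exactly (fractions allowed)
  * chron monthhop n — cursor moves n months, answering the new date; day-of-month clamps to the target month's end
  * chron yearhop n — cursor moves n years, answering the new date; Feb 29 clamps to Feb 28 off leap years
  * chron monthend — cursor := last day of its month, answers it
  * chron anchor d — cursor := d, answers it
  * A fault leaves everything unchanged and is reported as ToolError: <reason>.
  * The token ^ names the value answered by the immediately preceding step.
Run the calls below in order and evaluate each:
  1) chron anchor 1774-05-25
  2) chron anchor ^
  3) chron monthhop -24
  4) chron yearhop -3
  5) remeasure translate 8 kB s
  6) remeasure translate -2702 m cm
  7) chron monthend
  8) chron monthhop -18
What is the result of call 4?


[in] chron anchor d='1774-05-25'
  1774-05-25
[in] chron anchor d='^'
  1774-05-25
[in] chron monthhop n='-24'
  1772-05-25
[in] chron yearhop n='-3'
  1769-05-25
[in] remeasure translate v='8' u_from='kB' u_to='s'
  ToolError: incompatible units
[in] remeasure translate v='-2702' u_from='m' u_to='cm'
  -270200
[in] chron monthend
  1769-05-31
[in] chron monthhop n='-18'
  1767-11-30

Answer: 1769-05-25


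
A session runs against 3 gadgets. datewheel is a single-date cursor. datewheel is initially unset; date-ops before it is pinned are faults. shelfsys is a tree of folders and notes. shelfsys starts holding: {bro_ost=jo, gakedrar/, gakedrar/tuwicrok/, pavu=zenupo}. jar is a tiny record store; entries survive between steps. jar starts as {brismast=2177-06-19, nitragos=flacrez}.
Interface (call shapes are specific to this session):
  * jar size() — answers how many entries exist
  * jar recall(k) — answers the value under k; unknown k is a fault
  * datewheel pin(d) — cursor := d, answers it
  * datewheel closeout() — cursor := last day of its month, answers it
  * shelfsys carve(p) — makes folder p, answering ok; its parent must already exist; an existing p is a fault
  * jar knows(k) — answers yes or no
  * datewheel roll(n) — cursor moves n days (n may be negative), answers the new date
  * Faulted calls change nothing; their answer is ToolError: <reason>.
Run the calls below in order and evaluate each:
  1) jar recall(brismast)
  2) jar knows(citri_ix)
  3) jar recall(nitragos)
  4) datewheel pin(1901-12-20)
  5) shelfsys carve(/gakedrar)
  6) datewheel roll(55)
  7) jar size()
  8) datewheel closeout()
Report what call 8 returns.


I try jar recall with k→brismast, → 2177-06-19.
I run jar knows with k→citri_ix, yielding no.
Now I run jar recall with k→nitragos, giving flacrez.
I try datewheel pin with d→1901-12-20, — result: 1901-12-20.
I run shelfsys carve with p→/gakedrar, and see ToolError: exists.
Invoking datewheel roll with n→55, — result: 1902-02-13.
Now I run jar size(), and see 2.
Calling datewheel closeout: 1902-02-28.

Answer: 1902-02-28


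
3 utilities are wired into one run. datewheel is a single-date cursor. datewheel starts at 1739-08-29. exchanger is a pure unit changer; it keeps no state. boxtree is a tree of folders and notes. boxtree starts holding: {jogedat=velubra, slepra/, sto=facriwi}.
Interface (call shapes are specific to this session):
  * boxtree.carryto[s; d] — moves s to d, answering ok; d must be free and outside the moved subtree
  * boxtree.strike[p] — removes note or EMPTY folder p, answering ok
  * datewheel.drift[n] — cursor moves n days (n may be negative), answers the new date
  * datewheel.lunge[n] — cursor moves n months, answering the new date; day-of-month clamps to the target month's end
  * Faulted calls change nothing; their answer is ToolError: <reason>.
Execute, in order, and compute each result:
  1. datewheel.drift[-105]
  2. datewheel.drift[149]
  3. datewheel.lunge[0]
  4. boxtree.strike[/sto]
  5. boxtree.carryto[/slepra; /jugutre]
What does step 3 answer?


Act: datewheel.drift[n=-105]
Obs: 1739-05-16
Act: datewheel.drift[n=149]
Obs: 1739-10-12
Act: datewheel.lunge[n=0]
Obs: 1739-10-12
Act: boxtree.strike[p=/sto]
Obs: ok
Act: boxtree.carryto[s=/slepra; d=/jugutre]
Obs: ok

Answer: 1739-10-12


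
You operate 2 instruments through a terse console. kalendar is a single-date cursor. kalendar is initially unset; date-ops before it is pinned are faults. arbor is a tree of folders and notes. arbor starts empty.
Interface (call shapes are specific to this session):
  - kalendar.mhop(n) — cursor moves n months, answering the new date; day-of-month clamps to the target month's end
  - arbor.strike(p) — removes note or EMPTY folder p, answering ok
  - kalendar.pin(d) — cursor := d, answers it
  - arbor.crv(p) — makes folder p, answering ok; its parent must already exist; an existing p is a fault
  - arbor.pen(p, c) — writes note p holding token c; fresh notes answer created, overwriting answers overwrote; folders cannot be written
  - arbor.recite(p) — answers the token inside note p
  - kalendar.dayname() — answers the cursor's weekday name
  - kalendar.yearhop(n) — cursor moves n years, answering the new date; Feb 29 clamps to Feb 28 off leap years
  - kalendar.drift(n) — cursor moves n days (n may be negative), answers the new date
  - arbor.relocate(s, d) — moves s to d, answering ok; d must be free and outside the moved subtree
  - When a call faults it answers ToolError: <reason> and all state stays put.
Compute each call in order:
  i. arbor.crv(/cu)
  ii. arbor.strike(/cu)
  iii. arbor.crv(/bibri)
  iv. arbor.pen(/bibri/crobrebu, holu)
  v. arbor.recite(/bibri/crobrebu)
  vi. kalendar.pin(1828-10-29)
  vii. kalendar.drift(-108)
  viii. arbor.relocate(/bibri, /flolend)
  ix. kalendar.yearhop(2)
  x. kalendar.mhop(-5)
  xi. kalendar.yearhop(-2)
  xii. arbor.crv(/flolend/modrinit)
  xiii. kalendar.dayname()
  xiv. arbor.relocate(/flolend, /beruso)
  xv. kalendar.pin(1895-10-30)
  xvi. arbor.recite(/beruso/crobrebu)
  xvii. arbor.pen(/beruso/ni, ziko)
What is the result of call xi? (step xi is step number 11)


$ crv p=/cu
  ok
$ strike p=/cu
  ok
$ crv p=/bibri
  ok
$ pen p=/bibri/crobrebu c=holu
  created
$ recite p=/bibri/crobrebu
  holu
$ pin d=1828-10-29
  1828-10-29
$ drift n=-108
  1828-07-13
$ relocate s=/bibri d=/flolend
  ok
$ yearhop n=2
  1830-07-13
$ mhop n=-5
  1830-02-13
$ yearhop n=-2
  1828-02-13
$ crv p=/flolend/modrinit
  ok
$ dayname
  Wednesday
$ relocate s=/flolend d=/beruso
  ok
$ pin d=1895-10-30
  1895-10-30
$ recite p=/beruso/crobrebu
  holu
$ pen p=/beruso/ni c=ziko
  created

Answer: 1828-02-13


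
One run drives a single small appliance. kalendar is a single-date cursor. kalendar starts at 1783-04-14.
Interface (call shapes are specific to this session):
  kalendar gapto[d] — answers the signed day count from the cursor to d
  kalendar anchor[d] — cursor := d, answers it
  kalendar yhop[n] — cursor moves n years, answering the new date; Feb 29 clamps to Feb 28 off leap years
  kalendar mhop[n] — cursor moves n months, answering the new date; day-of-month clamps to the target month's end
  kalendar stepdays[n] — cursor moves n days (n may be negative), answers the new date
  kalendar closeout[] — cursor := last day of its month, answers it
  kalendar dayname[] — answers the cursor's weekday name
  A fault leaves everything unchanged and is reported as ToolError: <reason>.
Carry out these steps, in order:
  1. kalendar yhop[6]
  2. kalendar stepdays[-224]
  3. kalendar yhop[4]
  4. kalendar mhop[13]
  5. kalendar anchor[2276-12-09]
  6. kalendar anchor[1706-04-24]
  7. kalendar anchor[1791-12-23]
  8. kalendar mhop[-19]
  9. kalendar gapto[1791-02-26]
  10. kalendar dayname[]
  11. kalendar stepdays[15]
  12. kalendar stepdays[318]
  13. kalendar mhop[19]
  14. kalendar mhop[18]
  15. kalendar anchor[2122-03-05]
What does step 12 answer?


Answer: 1791-04-21

Derivation:
>> kalendar yhop(n: 6)
<< 1789-04-14
>> kalendar stepdays(n: -224)
<< 1788-09-02
>> kalendar yhop(n: 4)
<< 1792-09-02
>> kalendar mhop(n: 13)
<< 1793-10-02
>> kalendar anchor(d: 2276-12-09)
<< 2276-12-09
>> kalendar anchor(d: 1706-04-24)
<< 1706-04-24
>> kalendar anchor(d: 1791-12-23)
<< 1791-12-23
>> kalendar mhop(n: -19)
<< 1790-05-23
>> kalendar gapto(d: 1791-02-26)
<< 279
>> kalendar dayname()
<< Sunday
>> kalendar stepdays(n: 15)
<< 1790-06-07
>> kalendar stepdays(n: 318)
<< 1791-04-21
>> kalendar mhop(n: 19)
<< 1792-11-21
>> kalendar mhop(n: 18)
<< 1794-05-21
>> kalendar anchor(d: 2122-03-05)
<< 2122-03-05


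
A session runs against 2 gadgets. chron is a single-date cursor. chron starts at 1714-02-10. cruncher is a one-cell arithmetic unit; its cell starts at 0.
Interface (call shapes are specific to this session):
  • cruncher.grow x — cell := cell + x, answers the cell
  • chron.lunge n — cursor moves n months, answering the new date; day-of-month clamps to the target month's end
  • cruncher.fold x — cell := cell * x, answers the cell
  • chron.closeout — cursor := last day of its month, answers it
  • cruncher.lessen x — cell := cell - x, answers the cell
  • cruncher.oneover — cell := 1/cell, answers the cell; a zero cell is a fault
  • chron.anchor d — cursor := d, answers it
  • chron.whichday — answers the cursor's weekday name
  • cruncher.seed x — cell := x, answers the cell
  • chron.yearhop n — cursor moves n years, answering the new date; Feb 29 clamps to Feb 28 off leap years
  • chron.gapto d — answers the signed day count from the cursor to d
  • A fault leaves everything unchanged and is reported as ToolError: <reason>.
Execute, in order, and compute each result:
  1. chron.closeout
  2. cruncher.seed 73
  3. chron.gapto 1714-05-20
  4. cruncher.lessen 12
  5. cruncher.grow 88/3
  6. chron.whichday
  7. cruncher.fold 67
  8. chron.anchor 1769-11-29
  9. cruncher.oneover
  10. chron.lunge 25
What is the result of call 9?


Answer: 3/18157

Derivation:
>>> chron.closeout
  1714-02-28
>>> cruncher.seed x→73
  73
>>> chron.gapto d→1714-05-20
  81
>>> cruncher.lessen x→12
  61
>>> cruncher.grow x→88/3
  271/3
>>> chron.whichday
  Wednesday
>>> cruncher.fold x→67
  18157/3
>>> chron.anchor d→1769-11-29
  1769-11-29
>>> cruncher.oneover
  3/18157
>>> chron.lunge n→25
  1771-12-29


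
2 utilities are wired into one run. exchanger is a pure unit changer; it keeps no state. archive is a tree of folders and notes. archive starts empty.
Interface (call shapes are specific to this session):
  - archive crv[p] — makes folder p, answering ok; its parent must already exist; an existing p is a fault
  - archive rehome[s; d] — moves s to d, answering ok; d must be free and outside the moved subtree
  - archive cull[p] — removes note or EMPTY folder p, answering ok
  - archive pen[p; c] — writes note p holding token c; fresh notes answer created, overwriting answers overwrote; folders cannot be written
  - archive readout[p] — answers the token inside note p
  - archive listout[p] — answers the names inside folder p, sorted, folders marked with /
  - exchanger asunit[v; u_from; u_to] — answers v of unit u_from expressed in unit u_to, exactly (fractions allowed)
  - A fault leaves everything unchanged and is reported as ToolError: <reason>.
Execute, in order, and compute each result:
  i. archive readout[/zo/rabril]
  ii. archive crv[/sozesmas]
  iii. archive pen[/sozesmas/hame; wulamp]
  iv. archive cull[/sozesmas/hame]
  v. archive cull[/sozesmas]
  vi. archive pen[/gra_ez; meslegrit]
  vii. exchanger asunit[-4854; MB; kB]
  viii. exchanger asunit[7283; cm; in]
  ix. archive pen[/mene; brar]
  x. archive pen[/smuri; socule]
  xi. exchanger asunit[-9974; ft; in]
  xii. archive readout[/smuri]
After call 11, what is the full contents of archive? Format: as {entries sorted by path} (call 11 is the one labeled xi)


# archive readout(p→/zo/rabril) : ToolError: not found
# archive crv(p→/sozesmas) : ok
# archive pen(p→/sozesmas/hame, c→wulamp) : created
# archive cull(p→/sozesmas/hame) : ok
# archive cull(p→/sozesmas) : ok
# archive pen(p→/gra_ez, c→meslegrit) : created
# exchanger asunit(v→-4854, u_from→MB, u_to→kB) : -4854000
# exchanger asunit(v→7283, u_from→cm, u_to→in) : 364150/127
# archive pen(p→/mene, c→brar) : created
# archive pen(p→/smuri, c→socule) : created
# exchanger asunit(v→-9974, u_from→ft, u_to→in) : -119688
# archive readout(p→/smuri) : socule

Answer: {gra_ez=meslegrit, mene=brar, smuri=socule}


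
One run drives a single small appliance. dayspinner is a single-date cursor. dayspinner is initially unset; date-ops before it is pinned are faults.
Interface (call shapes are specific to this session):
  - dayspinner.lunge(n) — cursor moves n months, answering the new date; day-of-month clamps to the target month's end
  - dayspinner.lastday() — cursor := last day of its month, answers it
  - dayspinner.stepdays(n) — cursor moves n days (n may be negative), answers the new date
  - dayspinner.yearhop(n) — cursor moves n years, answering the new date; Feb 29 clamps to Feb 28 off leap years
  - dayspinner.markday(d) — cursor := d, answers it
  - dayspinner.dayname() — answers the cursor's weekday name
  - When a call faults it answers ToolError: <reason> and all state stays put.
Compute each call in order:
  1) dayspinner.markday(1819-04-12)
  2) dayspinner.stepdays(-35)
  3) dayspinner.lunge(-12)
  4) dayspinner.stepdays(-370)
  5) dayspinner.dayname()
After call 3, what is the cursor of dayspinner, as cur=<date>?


Answer: cur=1818-03-08

Derivation:
CALL dayspinner.markday[d=1819-04-12]
RET  1819-04-12
CALL dayspinner.stepdays[n=-35]
RET  1819-03-08
CALL dayspinner.lunge[n=-12]
RET  1818-03-08
CALL dayspinner.stepdays[n=-370]
RET  1817-03-03
CALL dayspinner.dayname[]
RET  Monday


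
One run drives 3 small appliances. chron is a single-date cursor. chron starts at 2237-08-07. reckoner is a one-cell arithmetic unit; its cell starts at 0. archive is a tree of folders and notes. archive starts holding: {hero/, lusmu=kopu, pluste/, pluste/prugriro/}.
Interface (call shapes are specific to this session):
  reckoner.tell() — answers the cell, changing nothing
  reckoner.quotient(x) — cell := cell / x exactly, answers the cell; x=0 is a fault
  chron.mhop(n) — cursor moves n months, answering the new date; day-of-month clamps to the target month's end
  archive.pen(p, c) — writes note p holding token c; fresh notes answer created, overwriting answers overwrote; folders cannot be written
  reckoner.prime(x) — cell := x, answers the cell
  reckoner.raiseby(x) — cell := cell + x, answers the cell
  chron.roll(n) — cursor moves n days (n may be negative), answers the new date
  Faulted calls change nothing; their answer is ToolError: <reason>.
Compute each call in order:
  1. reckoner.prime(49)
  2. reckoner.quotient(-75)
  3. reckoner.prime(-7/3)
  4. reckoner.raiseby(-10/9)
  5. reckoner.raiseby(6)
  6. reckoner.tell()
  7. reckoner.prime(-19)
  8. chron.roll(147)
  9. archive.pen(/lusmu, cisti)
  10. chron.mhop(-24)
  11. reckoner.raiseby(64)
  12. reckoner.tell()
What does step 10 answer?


Answer: 2236-01-01

Derivation:
// 1. prime(x: 49) : 49
// 2. quotient(x: -75) : -49/75
// 3. prime(x: -7/3) : -7/3
// 4. raiseby(x: -10/9) : -31/9
// 5. raiseby(x: 6) : 23/9
// 6. tell() : 23/9
// 7. prime(x: -19) : -19
// 8. roll(n: 147) : 2238-01-01
// 9. pen(p: /lusmu, c: cisti) : overwrote
// 10. mhop(n: -24) : 2236-01-01
// 11. raiseby(x: 64) : 45
// 12. tell() : 45


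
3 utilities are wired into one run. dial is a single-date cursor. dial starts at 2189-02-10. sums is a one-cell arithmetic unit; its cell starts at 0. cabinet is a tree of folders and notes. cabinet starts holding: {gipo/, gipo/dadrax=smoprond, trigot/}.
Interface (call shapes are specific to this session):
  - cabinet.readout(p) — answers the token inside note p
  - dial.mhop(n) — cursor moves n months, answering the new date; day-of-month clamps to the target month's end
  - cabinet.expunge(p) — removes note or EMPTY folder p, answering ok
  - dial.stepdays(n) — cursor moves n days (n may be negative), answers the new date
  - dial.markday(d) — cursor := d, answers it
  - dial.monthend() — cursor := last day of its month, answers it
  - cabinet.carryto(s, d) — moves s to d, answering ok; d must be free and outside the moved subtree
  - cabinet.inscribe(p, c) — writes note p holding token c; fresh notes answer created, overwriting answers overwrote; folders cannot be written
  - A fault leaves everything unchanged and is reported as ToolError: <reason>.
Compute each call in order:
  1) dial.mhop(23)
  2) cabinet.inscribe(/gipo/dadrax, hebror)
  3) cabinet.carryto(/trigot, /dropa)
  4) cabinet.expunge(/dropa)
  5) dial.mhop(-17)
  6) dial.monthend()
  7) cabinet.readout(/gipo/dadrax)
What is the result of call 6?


Answer: 2189-08-31

Derivation:
Step: dial.mhop[n: 23]
Result: 2191-01-10
Step: cabinet.inscribe[p: /gipo/dadrax; c: hebror]
Result: overwrote
Step: cabinet.carryto[s: /trigot; d: /dropa]
Result: ok
Step: cabinet.expunge[p: /dropa]
Result: ok
Step: dial.mhop[n: -17]
Result: 2189-08-10
Step: dial.monthend[]
Result: 2189-08-31
Step: cabinet.readout[p: /gipo/dadrax]
Result: hebror


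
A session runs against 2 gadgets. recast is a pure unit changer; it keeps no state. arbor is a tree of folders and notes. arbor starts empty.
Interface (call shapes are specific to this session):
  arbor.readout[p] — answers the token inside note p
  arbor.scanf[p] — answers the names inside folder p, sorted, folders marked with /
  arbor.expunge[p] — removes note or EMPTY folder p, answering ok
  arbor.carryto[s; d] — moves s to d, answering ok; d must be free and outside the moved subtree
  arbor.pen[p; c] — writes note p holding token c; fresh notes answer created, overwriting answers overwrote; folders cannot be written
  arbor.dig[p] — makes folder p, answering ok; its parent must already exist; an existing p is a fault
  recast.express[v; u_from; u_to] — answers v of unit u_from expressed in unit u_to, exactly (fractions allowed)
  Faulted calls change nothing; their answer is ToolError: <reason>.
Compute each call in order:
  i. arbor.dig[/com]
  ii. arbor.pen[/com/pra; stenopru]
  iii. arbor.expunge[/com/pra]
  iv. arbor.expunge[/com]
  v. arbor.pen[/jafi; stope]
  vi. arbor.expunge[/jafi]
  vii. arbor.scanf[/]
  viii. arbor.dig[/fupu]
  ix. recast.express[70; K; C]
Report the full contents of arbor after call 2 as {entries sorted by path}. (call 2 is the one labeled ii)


Next I call dig with /com, which returns ok.
I try pen with /com/pra, stenopru, giving created.
Now I run expunge with /com/pra, and see ok.
Next I call expunge with /com, and see ok.
Now I run pen with /jafi, stope, → created.
Calling expunge with /jafi: ok.
Now I run scanf with /, and get [].
I invoke dig with /fupu, and observe ok.
I invoke express with 70, K, C: -4063/20.

Answer: {com/, com/pra=stenopru}


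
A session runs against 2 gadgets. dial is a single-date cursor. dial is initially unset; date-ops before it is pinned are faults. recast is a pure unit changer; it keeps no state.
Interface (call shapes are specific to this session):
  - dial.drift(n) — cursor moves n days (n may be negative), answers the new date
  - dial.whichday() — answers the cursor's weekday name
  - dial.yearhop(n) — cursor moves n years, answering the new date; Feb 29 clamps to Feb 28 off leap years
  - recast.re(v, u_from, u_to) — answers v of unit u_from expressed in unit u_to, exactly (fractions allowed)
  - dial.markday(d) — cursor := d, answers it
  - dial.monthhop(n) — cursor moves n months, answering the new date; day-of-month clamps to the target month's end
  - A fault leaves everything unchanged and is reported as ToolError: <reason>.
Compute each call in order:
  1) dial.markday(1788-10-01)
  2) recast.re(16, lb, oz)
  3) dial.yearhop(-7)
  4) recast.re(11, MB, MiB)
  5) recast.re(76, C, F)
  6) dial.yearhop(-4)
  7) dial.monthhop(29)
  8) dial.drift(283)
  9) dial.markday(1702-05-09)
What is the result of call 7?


$ markday d=1788-10-01
[out] 1788-10-01
$ re v=16 u_from=lb u_to=oz
[out] 256
$ yearhop n=-7
[out] 1781-10-01
$ re v=11 u_from=MB u_to=MiB
[out] 171875/16384
$ re v=76 u_from=C u_to=F
[out] 844/5
$ yearhop n=-4
[out] 1777-10-01
$ monthhop n=29
[out] 1780-03-01
$ drift n=283
[out] 1780-12-09
$ markday d=1702-05-09
[out] 1702-05-09

Answer: 1780-03-01


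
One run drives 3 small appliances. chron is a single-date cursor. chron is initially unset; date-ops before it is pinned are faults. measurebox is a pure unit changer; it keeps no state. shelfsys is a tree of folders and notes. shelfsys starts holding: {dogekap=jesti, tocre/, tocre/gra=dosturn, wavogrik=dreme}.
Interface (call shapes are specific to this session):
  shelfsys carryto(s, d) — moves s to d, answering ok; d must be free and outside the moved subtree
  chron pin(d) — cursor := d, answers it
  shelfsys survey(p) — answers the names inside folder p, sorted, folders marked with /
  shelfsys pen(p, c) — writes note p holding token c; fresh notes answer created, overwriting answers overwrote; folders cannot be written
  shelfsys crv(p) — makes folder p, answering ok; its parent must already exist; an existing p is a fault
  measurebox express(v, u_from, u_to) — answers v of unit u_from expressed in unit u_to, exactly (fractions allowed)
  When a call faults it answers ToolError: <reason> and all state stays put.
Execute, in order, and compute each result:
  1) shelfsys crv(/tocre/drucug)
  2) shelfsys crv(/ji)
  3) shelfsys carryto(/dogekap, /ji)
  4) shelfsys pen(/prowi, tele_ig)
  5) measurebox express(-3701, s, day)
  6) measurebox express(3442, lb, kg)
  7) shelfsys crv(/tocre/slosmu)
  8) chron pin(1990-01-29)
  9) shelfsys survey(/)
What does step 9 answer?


Answer: [dogekap, ji/, prowi, tocre/, wavogrik]

Derivation:
>>> shelfsys crv /tocre/drucug
[out] ok
>>> shelfsys crv /ji
[out] ok
>>> shelfsys carryto /dogekap /ji
[out] ToolError: exists
>>> shelfsys pen /prowi tele_ig
[out] created
>>> measurebox express -3701 s day
[out] -3701/86400
>>> measurebox express 3442 lb kg
[out] 78063246877/50000000
>>> shelfsys crv /tocre/slosmu
[out] ok
>>> chron pin 1990-01-29
[out] 1990-01-29
>>> shelfsys survey /
[out] [dogekap, ji/, prowi, tocre/, wavogrik]


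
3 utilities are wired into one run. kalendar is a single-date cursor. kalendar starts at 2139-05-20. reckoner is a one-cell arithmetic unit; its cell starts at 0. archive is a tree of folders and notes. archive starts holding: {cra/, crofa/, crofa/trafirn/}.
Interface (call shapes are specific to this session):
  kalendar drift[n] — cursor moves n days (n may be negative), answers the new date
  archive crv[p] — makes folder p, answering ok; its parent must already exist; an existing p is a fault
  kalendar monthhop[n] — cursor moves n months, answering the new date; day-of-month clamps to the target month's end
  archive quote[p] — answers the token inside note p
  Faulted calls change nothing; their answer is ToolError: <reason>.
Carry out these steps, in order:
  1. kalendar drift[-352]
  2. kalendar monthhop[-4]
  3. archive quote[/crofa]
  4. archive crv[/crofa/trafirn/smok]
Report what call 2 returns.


Now I run kalendar drift passing n→-352, which returns 2138-06-02.
I invoke kalendar monthhop passing n→-4, giving 2138-02-02.
I invoke archive quote passing p→/crofa: ToolError: is a directory.
I call archive crv passing p→/crofa/trafirn/smok, and see ok.

Answer: 2138-02-02
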